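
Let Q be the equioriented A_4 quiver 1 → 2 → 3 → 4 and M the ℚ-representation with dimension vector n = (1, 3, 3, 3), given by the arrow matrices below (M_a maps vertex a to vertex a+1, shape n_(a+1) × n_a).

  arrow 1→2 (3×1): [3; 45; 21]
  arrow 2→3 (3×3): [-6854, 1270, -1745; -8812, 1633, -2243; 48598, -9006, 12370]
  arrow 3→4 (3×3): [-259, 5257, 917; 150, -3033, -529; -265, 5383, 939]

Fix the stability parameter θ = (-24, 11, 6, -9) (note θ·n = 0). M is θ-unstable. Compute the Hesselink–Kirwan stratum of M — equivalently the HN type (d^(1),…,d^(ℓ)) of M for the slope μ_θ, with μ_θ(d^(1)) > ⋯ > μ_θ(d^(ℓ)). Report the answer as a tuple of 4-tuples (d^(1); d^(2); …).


Via rank(M_{q-1}∘⋯∘M_p): M ≅ I[1,4], I[2,3], I[2,4], I[4,4].
μ_θ-semistable layers: μ^(1)=17/2; μ^(2)=8/3; μ^(3)=-9; μ^(4)=-24

((0, 1, 1, 0); (0, 2, 2, 2); (0, 0, 0, 1); (1, 0, 0, 0))


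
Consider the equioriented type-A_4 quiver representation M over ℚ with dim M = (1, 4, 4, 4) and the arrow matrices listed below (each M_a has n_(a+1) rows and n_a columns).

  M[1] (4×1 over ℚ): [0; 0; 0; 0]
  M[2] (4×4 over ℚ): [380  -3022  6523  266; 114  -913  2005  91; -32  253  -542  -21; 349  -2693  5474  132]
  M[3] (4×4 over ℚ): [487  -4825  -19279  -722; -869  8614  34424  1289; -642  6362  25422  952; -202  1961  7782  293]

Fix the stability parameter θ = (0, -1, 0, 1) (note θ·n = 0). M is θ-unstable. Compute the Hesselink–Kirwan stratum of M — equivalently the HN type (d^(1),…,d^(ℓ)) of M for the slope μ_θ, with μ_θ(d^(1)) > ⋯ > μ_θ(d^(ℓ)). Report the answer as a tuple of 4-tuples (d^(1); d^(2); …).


Barcode: M ≅ I[1,1], I[2,3], I[2,4]^3, I[4,4]. HN layers by μ_θ (3 steps, strictly decreasing):
  μ^(1)=1; μ^(2)=0; μ^(3)=-1

((0, 0, 0, 4); (1, 0, 4, 0); (0, 4, 0, 0))


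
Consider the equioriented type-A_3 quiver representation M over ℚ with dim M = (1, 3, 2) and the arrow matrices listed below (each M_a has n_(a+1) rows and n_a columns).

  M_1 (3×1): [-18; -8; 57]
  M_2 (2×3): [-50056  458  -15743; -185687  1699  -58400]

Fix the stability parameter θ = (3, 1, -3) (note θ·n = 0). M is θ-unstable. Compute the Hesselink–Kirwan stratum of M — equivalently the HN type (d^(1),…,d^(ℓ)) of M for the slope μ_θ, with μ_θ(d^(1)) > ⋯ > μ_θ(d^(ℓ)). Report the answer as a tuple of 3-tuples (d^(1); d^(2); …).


Via rank(M_{q-1}∘⋯∘M_p): M ≅ I[1,3], I[2,2], I[2,3].
μ_θ-semistable layers: μ^(1)=1; μ^(2)=1/3; μ^(3)=-1

((0, 1, 0); (1, 1, 1); (0, 1, 1))


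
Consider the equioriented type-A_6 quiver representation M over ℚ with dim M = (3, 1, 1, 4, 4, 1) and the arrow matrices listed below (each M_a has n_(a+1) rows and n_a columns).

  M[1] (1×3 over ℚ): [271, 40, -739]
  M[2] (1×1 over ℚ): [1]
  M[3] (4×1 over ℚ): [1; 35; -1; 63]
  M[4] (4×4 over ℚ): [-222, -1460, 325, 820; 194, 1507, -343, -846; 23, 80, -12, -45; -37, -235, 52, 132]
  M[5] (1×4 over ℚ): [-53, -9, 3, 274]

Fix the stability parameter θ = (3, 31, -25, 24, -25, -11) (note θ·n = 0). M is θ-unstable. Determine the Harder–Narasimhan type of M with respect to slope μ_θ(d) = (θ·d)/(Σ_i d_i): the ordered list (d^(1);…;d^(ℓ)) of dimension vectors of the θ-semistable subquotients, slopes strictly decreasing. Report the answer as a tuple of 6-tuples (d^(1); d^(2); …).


Barcode: M ≅ I[1,1]^2, I[1,6], I[4,5]^3. HN layers by μ_θ (2 steps, strictly decreasing):
  μ^(1)=3; μ^(2)=-1/2

((2, 0, 0, 0, 0, 0); (1, 1, 1, 4, 4, 1))


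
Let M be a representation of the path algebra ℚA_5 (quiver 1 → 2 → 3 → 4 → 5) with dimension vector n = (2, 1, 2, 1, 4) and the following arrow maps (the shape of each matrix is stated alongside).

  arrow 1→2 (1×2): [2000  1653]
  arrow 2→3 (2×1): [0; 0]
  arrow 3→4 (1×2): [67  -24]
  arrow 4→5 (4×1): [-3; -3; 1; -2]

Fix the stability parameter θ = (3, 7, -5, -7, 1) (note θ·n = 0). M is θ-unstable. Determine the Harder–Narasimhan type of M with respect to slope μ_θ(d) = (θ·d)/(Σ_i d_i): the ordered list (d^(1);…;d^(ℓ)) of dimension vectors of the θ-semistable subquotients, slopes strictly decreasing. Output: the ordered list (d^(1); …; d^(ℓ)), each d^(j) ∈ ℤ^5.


Interval decomposition of M: I[1,1], I[1,2], I[3,3], I[3,5], I[5,5]^3.
HN type (ℓ=5): μ^(1)=7; μ^(2)=3; μ^(3)=1; μ^(4)=-5; μ^(5)=-6

((0, 1, 0, 0, 0); (2, 0, 0, 0, 0); (0, 0, 0, 0, 4); (0, 0, 1, 0, 0); (0, 0, 1, 1, 0))


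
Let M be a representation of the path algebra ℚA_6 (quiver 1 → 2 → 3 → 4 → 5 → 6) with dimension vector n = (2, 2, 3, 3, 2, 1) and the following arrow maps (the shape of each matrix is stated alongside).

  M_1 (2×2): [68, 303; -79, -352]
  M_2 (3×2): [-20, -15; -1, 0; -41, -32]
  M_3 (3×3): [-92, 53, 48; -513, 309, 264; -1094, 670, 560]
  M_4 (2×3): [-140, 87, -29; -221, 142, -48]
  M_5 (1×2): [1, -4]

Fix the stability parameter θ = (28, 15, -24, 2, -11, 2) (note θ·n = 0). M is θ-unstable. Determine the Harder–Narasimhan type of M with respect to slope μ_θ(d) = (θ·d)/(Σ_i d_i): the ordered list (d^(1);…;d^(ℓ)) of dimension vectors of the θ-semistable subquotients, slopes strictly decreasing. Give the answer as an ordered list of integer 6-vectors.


Interval decomposition of M: I[1,5], I[1,6], I[3,3], I[4,4].
HN type (ℓ=2): μ^(1)=2; μ^(2)=-24

((2, 2, 2, 3, 2, 1); (0, 0, 1, 0, 0, 0))


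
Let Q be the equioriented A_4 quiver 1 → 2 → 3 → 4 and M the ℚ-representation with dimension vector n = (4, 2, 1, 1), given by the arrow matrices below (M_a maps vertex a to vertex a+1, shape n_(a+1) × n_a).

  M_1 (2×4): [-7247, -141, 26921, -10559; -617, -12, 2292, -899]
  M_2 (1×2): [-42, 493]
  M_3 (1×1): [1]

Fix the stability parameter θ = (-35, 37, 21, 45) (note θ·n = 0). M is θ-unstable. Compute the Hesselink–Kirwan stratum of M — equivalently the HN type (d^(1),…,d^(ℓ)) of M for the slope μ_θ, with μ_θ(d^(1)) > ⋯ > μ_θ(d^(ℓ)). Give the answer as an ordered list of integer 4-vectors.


Barcode: M ≅ I[1,1]^2, I[1,2], I[1,4]. HN layers by μ_θ (4 steps, strictly decreasing):
  μ^(1)=45; μ^(2)=37; μ^(3)=29; μ^(4)=-35

((0, 0, 0, 1); (0, 1, 0, 0); (0, 1, 1, 0); (4, 0, 0, 0))


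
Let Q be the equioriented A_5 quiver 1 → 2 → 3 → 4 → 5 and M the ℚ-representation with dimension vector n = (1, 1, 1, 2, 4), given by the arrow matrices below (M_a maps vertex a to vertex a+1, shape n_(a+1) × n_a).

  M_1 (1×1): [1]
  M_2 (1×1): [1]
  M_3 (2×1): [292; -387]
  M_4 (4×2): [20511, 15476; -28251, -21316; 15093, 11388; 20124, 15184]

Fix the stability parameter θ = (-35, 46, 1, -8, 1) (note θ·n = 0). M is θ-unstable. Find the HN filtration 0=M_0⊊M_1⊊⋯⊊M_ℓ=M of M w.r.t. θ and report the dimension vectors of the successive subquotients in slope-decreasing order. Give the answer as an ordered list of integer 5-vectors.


Interval decomposition of M: I[1,4], I[4,5], I[5,5]^3.
HN type (ℓ=4): μ^(1)=13; μ^(2)=1; μ^(3)=-8; μ^(4)=-35

((0, 1, 1, 1, 0); (0, 0, 0, 0, 4); (0, 0, 0, 1, 0); (1, 0, 0, 0, 0))


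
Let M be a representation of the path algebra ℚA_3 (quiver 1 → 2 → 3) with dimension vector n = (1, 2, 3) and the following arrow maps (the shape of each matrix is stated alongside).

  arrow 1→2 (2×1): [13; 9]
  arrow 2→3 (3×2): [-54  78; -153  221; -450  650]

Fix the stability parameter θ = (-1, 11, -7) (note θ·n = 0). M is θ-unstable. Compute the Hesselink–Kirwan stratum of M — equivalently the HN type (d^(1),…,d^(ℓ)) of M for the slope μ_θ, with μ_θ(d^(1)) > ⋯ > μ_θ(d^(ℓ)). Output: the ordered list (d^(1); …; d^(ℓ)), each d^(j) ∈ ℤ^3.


Interval decomposition of M: I[1,2], I[2,3], I[3,3]^2.
HN type (ℓ=4): μ^(1)=11; μ^(2)=2; μ^(3)=-1; μ^(4)=-7

((0, 1, 0); (0, 1, 1); (1, 0, 0); (0, 0, 2))


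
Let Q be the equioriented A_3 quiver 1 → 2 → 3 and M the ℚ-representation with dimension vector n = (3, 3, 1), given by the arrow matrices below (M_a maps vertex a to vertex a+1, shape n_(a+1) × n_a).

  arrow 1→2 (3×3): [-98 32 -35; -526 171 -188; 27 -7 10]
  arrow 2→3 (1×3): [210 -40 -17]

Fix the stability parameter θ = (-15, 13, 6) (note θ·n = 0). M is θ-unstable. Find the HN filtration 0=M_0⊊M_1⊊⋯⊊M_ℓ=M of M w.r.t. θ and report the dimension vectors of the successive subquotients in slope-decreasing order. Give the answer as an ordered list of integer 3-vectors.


Via rank(M_{q-1}∘⋯∘M_p): M ≅ I[1,2]^2, I[1,3].
μ_θ-semistable layers: μ^(1)=13; μ^(2)=19/2; μ^(3)=-15

((0, 2, 0); (0, 1, 1); (3, 0, 0))


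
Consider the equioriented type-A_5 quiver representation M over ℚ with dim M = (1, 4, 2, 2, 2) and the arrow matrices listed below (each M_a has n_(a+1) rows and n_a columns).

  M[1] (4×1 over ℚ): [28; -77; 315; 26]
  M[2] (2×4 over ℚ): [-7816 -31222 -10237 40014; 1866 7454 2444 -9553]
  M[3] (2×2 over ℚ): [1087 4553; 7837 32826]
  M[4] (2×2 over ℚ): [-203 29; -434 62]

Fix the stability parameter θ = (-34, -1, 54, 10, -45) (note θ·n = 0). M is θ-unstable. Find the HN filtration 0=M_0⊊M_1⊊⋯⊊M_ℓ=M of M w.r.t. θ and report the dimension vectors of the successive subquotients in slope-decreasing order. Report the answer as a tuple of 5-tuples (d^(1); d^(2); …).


Barcode: M ≅ I[1,4], I[2,2]^2, I[2,5], I[5,5]. HN layers by μ_θ (5 steps, strictly decreasing):
  μ^(1)=32; μ^(2)=19/3; μ^(3)=-1; μ^(4)=-34; μ^(5)=-45

((0, 0, 1, 1, 0); (0, 0, 1, 1, 1); (0, 4, 0, 0, 0); (1, 0, 0, 0, 0); (0, 0, 0, 0, 1))


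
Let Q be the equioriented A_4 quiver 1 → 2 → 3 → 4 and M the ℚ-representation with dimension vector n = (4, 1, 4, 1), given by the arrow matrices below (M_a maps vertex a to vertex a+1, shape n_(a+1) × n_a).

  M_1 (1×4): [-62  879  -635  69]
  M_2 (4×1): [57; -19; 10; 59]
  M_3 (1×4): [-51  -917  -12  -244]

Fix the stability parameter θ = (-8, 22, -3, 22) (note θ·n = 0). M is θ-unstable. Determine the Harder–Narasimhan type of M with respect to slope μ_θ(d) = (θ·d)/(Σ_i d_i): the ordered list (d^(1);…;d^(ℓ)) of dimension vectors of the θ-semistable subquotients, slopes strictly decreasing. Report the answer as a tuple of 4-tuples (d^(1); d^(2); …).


Interval decomposition of M: I[1,1]^3, I[1,3], I[3,3]^2, I[3,4].
HN type (ℓ=4): μ^(1)=22; μ^(2)=19/2; μ^(3)=-3; μ^(4)=-8

((0, 0, 0, 1); (0, 1, 1, 0); (0, 0, 3, 0); (4, 0, 0, 0))


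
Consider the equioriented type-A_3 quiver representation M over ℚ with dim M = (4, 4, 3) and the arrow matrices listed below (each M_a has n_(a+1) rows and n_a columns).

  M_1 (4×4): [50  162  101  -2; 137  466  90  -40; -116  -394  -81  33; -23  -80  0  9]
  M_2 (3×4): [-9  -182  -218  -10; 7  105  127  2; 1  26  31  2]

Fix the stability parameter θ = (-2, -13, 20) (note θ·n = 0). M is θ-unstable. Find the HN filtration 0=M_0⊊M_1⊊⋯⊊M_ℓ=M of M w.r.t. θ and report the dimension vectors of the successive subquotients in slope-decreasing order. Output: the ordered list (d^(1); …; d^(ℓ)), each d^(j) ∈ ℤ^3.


Interval decomposition of M: I[1,2], I[1,3]^3.
HN type (ℓ=2): μ^(1)=20; μ^(2)=-15/2

((0, 0, 3); (4, 4, 0))


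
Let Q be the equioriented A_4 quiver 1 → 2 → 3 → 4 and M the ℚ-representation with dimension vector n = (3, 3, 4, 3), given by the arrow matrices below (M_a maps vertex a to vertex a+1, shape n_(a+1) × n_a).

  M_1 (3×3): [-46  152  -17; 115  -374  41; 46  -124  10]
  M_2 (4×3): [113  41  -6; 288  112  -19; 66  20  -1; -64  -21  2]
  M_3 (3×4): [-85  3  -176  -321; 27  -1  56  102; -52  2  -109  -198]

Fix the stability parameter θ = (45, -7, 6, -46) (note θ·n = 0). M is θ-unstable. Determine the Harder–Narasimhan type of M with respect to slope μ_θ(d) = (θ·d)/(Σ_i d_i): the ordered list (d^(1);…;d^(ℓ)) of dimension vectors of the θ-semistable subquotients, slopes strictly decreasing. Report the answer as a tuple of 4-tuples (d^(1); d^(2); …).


Barcode: M ≅ I[1,1], I[1,4]^2, I[2,4], I[3,3]. HN layers by μ_θ (4 steps, strictly decreasing):
  μ^(1)=45; μ^(2)=6; μ^(3)=-1/2; μ^(4)=-47/3

((1, 0, 0, 0); (0, 0, 1, 0); (2, 2, 2, 2); (0, 1, 1, 1))


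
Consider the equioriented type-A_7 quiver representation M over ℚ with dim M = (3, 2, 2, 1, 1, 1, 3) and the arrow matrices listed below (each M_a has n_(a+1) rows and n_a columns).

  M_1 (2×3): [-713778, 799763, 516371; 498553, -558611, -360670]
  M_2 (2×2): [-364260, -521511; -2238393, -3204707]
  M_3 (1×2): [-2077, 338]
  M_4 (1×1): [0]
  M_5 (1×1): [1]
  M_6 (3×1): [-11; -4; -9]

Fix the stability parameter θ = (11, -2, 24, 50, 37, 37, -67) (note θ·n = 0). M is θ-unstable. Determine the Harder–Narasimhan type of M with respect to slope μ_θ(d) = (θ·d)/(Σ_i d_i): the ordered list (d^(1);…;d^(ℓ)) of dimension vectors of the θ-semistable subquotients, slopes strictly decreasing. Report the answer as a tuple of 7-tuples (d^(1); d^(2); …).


Via rank(M_{q-1}∘⋯∘M_p): M ≅ I[1,1], I[1,3], I[1,4], I[5,7], I[7,7]^2.
μ_θ-semistable layers: μ^(1)=50; μ^(2)=24; μ^(3)=11; μ^(4)=9/2; μ^(5)=7/3; μ^(6)=-67

((0, 0, 0, 1, 0, 0, 0); (0, 0, 2, 0, 0, 0, 0); (1, 0, 0, 0, 0, 0, 0); (2, 2, 0, 0, 0, 0, 0); (0, 0, 0, 0, 1, 1, 1); (0, 0, 0, 0, 0, 0, 2))


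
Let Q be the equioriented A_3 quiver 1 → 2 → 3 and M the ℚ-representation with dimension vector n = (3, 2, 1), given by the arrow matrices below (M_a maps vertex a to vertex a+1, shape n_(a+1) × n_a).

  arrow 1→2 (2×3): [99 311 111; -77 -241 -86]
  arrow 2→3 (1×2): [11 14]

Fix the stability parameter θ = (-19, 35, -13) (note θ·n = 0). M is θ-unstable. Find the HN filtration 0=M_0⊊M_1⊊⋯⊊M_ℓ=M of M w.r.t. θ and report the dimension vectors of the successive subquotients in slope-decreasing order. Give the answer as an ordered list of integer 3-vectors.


Interval decomposition of M: I[1,1], I[1,2], I[1,3].
HN type (ℓ=3): μ^(1)=35; μ^(2)=11; μ^(3)=-19

((0, 1, 0); (0, 1, 1); (3, 0, 0))


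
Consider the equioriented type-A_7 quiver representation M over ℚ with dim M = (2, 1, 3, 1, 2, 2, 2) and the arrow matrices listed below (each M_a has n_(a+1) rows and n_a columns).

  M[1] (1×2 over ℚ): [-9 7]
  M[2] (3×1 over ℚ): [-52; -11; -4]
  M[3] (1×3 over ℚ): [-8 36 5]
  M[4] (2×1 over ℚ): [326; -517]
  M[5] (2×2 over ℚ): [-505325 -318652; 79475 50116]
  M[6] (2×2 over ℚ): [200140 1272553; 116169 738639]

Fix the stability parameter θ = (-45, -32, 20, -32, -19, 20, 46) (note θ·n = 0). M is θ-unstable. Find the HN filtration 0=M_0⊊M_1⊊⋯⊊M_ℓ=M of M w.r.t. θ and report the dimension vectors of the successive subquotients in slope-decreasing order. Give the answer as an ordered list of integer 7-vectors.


Barcode: M ≅ I[1,1], I[1,3], I[3,3], I[3,7], I[5,5], I[6,7]. HN layers by μ_θ (6 steps, strictly decreasing):
  μ^(1)=46; μ^(2)=20; μ^(3)=-31/3; μ^(4)=-19; μ^(5)=-32; μ^(6)=-45

((0, 0, 0, 0, 0, 0, 2); (0, 0, 2, 0, 0, 2, 0); (0, 0, 1, 1, 1, 0, 0); (0, 0, 0, 0, 1, 0, 0); (0, 1, 0, 0, 0, 0, 0); (2, 0, 0, 0, 0, 0, 0))


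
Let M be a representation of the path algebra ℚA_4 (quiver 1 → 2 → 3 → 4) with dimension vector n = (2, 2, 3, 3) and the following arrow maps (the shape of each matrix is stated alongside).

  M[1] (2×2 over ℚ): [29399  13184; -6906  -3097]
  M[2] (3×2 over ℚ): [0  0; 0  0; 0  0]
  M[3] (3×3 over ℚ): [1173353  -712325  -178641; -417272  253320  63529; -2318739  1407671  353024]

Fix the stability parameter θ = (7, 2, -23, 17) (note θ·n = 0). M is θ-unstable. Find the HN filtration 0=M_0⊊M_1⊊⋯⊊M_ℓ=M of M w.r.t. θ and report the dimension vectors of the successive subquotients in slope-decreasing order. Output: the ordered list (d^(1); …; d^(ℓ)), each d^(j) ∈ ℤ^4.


Barcode: M ≅ I[1,2]^2, I[3,3], I[3,4]^2, I[4,4]. HN layers by μ_θ (3 steps, strictly decreasing):
  μ^(1)=17; μ^(2)=9/2; μ^(3)=-23

((0, 0, 0, 3); (2, 2, 0, 0); (0, 0, 3, 0))


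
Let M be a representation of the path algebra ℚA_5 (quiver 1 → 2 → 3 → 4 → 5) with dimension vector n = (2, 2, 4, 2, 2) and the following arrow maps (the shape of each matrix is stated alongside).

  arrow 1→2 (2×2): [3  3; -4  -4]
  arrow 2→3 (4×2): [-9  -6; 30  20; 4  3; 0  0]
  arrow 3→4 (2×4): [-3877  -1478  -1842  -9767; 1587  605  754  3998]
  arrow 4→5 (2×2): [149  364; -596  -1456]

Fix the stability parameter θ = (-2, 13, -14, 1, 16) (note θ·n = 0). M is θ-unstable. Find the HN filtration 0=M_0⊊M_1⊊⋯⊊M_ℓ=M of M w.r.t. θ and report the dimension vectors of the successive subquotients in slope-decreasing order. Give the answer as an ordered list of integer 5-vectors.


Barcode: M ≅ I[1,1], I[1,5], I[2,4], I[3,3]^2, I[5,5]. HN layers by μ_θ (5 steps, strictly decreasing):
  μ^(1)=16; μ^(2)=1; μ^(3)=-1/2; μ^(4)=-2; μ^(5)=-14

((0, 0, 0, 0, 2); (0, 0, 0, 2, 0); (0, 2, 2, 0, 0); (2, 0, 0, 0, 0); (0, 0, 2, 0, 0))


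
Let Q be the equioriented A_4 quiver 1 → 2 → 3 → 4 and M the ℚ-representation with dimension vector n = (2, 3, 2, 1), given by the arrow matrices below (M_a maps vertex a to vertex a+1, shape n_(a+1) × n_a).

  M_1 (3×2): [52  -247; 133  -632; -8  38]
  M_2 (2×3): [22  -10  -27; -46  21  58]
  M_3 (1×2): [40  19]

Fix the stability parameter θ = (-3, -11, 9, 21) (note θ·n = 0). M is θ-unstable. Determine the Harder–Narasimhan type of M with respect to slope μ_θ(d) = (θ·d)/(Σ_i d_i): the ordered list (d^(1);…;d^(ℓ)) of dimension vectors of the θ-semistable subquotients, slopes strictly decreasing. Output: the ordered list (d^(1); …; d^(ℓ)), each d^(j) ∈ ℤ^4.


Barcode: M ≅ I[1,2], I[1,4], I[2,3]. HN layers by μ_θ (4 steps, strictly decreasing):
  μ^(1)=21; μ^(2)=9; μ^(3)=-7; μ^(4)=-11

((0, 0, 0, 1); (0, 0, 2, 0); (2, 2, 0, 0); (0, 1, 0, 0))


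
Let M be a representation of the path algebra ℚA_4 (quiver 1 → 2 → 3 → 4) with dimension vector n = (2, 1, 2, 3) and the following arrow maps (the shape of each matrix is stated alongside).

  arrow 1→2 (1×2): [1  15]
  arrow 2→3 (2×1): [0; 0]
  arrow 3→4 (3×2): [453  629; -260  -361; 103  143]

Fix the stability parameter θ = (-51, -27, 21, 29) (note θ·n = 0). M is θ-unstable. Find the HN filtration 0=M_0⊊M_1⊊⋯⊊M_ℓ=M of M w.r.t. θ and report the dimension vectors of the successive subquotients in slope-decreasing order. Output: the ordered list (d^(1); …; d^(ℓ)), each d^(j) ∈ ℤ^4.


Barcode: M ≅ I[1,1], I[1,2], I[3,4]^2, I[4,4]. HN layers by μ_θ (4 steps, strictly decreasing):
  μ^(1)=29; μ^(2)=21; μ^(3)=-27; μ^(4)=-51

((0, 0, 0, 3); (0, 0, 2, 0); (0, 1, 0, 0); (2, 0, 0, 0))


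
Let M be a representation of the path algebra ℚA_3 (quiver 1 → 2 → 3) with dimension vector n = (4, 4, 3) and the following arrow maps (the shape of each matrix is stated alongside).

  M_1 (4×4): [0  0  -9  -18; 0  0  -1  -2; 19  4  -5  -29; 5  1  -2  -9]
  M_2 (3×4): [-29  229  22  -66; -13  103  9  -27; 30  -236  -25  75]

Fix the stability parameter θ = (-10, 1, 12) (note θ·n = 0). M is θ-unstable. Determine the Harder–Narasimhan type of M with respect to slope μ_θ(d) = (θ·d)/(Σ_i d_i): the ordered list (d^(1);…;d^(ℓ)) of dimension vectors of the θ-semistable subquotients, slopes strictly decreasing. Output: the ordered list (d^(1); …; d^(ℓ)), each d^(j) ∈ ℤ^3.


Via rank(M_{q-1}∘⋯∘M_p): M ≅ I[1,1], I[1,2], I[1,3]^2, I[2,2], I[3,3].
μ_θ-semistable layers: μ^(1)=12; μ^(2)=1; μ^(3)=-10

((0, 0, 3); (0, 4, 0); (4, 0, 0))


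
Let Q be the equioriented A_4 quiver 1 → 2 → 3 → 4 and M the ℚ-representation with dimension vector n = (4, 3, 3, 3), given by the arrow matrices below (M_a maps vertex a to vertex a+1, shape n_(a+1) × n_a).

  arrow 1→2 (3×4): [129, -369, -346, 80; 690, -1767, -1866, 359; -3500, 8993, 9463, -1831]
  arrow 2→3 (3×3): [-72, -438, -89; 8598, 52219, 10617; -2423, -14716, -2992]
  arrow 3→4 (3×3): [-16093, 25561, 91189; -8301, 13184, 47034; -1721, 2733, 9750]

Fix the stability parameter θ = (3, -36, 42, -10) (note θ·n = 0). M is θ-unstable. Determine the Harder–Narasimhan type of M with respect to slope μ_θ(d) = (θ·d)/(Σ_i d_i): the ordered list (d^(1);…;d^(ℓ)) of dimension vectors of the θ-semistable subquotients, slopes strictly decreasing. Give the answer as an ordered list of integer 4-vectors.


Barcode: M ≅ I[1,1], I[1,4]^3. HN layers by μ_θ (3 steps, strictly decreasing):
  μ^(1)=16; μ^(2)=3; μ^(3)=-33/2

((0, 0, 3, 3); (1, 0, 0, 0); (3, 3, 0, 0))


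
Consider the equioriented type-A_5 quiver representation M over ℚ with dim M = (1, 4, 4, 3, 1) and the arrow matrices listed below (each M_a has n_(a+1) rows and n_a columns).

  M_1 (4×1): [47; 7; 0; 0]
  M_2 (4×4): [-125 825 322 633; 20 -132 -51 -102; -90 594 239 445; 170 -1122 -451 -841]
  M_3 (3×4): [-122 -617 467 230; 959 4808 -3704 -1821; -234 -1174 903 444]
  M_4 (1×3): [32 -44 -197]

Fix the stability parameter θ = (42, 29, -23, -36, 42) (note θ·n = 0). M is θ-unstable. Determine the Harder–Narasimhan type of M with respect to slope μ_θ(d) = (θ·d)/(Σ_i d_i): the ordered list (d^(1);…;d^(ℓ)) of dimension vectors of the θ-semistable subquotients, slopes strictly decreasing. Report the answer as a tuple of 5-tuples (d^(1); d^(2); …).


Barcode: M ≅ I[1,4], I[2,2], I[2,4], I[2,5], I[3,3]. HN layers by μ_θ (5 steps, strictly decreasing):
  μ^(1)=42; μ^(2)=29; μ^(3)=3; μ^(4)=-10; μ^(5)=-23

((0, 0, 0, 0, 1); (0, 1, 0, 0, 0); (1, 1, 1, 1, 0); (0, 2, 2, 2, 0); (0, 0, 1, 0, 0))


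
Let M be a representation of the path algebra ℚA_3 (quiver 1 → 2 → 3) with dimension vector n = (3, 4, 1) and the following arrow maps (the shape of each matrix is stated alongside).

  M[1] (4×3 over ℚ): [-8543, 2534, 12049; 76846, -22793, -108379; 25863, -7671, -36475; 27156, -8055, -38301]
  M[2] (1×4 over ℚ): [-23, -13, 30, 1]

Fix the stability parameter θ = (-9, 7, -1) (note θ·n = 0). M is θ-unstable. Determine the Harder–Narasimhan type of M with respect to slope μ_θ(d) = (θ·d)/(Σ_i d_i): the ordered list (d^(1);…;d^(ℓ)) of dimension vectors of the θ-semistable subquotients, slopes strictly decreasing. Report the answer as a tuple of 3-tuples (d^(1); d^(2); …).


Barcode: M ≅ I[1,2]^2, I[1,3], I[2,2]. HN layers by μ_θ (3 steps, strictly decreasing):
  μ^(1)=7; μ^(2)=3; μ^(3)=-9

((0, 3, 0); (0, 1, 1); (3, 0, 0))


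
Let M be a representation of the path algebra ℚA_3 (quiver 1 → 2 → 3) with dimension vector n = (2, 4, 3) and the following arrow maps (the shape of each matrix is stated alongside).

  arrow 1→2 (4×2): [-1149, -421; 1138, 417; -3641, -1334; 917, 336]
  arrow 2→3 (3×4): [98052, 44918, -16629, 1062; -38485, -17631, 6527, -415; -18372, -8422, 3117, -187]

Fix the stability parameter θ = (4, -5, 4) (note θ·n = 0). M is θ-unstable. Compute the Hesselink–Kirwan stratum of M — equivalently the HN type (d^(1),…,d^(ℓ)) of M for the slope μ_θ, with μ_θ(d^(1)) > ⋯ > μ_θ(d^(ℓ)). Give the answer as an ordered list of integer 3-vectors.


Barcode: M ≅ I[1,2], I[1,3], I[2,3]^2. HN layers by μ_θ (3 steps, strictly decreasing):
  μ^(1)=4; μ^(2)=-1/2; μ^(3)=-5

((0, 0, 3); (2, 2, 0); (0, 2, 0))


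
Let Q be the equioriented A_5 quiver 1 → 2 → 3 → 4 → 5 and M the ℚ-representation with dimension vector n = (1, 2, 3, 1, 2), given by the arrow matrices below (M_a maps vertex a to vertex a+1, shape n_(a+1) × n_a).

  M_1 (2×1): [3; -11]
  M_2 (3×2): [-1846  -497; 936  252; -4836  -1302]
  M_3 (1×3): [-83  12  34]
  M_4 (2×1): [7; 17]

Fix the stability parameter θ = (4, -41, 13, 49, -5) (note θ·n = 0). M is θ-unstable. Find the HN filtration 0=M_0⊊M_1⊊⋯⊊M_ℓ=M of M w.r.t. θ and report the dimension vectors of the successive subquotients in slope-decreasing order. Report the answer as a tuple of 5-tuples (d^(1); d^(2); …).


Barcode: M ≅ I[1,5], I[2,2], I[3,3]^2, I[5,5]. HN layers by μ_θ (5 steps, strictly decreasing):
  μ^(1)=22; μ^(2)=13; μ^(3)=-5; μ^(4)=-37/2; μ^(5)=-41

((0, 0, 0, 1, 1); (0, 0, 3, 0, 0); (0, 0, 0, 0, 1); (1, 1, 0, 0, 0); (0, 1, 0, 0, 0))


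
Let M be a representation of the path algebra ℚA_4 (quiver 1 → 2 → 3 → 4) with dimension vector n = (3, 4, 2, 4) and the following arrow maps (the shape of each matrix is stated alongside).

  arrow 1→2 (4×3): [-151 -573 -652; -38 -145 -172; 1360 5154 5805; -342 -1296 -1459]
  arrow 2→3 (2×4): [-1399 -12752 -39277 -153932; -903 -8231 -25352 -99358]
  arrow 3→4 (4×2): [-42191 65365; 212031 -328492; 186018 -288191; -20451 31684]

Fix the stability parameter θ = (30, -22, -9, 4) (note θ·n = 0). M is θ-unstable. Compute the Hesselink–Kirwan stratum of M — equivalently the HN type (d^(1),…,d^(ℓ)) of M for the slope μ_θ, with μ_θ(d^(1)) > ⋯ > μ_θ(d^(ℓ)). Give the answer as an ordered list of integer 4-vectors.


Barcode: M ≅ I[1,2], I[1,4]^2, I[2,2], I[4,4]^2. HN layers by μ_θ (3 steps, strictly decreasing):
  μ^(1)=4; μ^(2)=-1/3; μ^(3)=-22

((1, 1, 0, 4); (2, 2, 2, 0); (0, 1, 0, 0))


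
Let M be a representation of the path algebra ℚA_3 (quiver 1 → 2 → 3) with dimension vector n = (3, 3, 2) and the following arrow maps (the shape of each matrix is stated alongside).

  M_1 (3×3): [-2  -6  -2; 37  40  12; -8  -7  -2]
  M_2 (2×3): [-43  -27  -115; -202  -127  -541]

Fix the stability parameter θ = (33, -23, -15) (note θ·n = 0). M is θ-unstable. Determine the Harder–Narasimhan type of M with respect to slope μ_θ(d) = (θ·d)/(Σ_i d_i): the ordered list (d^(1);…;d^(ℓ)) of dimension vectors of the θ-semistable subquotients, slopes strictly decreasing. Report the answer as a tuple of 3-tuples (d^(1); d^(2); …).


Barcode: M ≅ I[1,2], I[1,3]^2. HN layers by μ_θ (2 steps, strictly decreasing):
  μ^(1)=5; μ^(2)=-5/3

((1, 1, 0); (2, 2, 2))


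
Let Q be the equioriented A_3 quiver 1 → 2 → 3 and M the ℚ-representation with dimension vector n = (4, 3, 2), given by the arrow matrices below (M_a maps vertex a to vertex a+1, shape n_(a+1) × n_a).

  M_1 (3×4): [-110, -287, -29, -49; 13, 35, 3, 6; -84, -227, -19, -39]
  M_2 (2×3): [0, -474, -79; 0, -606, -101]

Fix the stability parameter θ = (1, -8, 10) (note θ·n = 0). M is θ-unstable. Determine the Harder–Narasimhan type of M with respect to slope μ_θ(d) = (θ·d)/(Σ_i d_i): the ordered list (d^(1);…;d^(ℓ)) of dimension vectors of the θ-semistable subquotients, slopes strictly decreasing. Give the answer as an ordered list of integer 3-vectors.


Interval decomposition of M: I[1,1], I[1,2]^2, I[1,3], I[3,3].
HN type (ℓ=3): μ^(1)=10; μ^(2)=1; μ^(3)=-7/2

((0, 0, 2); (1, 0, 0); (3, 3, 0))


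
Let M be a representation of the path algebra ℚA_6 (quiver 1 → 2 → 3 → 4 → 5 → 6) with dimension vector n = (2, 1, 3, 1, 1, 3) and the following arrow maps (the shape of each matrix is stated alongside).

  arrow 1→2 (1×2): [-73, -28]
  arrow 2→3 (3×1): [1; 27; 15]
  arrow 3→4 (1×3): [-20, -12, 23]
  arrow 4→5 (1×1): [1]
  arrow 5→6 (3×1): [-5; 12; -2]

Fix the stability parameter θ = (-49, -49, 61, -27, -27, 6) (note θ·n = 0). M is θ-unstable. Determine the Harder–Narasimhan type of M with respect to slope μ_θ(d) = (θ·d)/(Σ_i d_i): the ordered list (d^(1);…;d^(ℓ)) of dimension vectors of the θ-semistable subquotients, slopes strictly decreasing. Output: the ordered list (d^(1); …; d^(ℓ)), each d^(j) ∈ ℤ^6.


Via rank(M_{q-1}∘⋯∘M_p): M ≅ I[1,1], I[1,6], I[3,3]^2, I[6,6]^2.
μ_θ-semistable layers: μ^(1)=61; μ^(2)=6; μ^(3)=7/3; μ^(4)=-49

((0, 0, 2, 0, 0, 0); (0, 0, 0, 0, 0, 3); (0, 0, 1, 1, 1, 0); (2, 1, 0, 0, 0, 0))


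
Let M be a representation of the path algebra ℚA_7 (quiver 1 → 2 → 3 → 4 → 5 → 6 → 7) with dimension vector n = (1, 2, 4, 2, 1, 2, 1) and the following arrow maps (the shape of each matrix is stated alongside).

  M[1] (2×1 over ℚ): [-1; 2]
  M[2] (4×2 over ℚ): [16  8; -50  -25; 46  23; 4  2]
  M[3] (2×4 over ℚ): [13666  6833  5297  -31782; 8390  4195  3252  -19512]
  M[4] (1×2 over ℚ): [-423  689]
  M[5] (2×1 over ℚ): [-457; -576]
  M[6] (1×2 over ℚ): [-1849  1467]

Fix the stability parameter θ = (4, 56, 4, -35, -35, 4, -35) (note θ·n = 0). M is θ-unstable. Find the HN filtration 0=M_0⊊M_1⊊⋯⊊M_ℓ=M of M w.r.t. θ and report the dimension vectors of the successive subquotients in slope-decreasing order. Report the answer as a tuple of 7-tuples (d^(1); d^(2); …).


Barcode: M ≅ I[1,2], I[2,7], I[3,3]^2, I[3,4], I[6,6]. HN layers by μ_θ (4 steps, strictly decreasing):
  μ^(1)=56; μ^(2)=4; μ^(3)=-41/6; μ^(4)=-31/2

((0, 1, 0, 0, 0, 0, 0); (1, 0, 2, 0, 0, 1, 0); (0, 1, 1, 1, 1, 1, 1); (0, 0, 1, 1, 0, 0, 0))


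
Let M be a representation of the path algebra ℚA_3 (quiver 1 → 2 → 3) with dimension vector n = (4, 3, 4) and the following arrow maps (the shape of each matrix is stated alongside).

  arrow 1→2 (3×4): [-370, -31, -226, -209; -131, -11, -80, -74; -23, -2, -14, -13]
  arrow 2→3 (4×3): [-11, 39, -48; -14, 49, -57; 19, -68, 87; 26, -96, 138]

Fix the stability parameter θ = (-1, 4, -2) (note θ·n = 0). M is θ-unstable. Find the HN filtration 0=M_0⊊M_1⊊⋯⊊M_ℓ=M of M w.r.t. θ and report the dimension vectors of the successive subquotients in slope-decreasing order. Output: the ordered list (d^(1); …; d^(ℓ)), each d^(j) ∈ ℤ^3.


Barcode: M ≅ I[1,1]^2, I[1,3]^2, I[2,2], I[3,3]^2. HN layers by μ_θ (4 steps, strictly decreasing):
  μ^(1)=4; μ^(2)=1; μ^(3)=-1; μ^(4)=-2

((0, 1, 0); (0, 2, 2); (4, 0, 0); (0, 0, 2))


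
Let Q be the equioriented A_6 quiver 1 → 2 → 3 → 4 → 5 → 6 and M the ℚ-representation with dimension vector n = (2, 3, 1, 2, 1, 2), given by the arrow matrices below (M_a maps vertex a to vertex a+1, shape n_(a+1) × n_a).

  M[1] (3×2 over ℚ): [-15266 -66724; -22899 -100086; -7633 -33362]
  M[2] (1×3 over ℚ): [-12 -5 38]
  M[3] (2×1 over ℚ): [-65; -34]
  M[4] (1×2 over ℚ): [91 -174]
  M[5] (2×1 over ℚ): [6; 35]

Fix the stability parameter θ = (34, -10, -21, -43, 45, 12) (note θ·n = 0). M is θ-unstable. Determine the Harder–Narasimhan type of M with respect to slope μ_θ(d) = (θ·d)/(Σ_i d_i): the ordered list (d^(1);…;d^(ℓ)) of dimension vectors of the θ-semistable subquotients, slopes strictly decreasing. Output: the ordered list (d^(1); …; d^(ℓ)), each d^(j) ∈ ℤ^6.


Interval decomposition of M: I[1,1], I[1,6], I[2,2]^2, I[4,4], I[6,6].
HN type (ℓ=5): μ^(1)=34; μ^(2)=57/2; μ^(3)=12; μ^(4)=-10; μ^(5)=-43

((1, 0, 0, 0, 0, 0); (0, 0, 0, 0, 1, 1); (0, 0, 0, 0, 0, 1); (1, 3, 1, 1, 0, 0); (0, 0, 0, 1, 0, 0))


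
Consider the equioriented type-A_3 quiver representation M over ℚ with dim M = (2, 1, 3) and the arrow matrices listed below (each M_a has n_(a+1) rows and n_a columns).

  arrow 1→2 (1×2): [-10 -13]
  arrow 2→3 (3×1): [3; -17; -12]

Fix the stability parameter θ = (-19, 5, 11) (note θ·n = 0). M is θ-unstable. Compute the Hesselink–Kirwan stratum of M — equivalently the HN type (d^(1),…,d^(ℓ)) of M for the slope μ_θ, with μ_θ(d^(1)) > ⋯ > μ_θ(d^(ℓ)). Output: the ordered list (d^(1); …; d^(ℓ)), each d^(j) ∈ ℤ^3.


Via rank(M_{q-1}∘⋯∘M_p): M ≅ I[1,1], I[1,3], I[3,3]^2.
μ_θ-semistable layers: μ^(1)=11; μ^(2)=5; μ^(3)=-19

((0, 0, 3); (0, 1, 0); (2, 0, 0))


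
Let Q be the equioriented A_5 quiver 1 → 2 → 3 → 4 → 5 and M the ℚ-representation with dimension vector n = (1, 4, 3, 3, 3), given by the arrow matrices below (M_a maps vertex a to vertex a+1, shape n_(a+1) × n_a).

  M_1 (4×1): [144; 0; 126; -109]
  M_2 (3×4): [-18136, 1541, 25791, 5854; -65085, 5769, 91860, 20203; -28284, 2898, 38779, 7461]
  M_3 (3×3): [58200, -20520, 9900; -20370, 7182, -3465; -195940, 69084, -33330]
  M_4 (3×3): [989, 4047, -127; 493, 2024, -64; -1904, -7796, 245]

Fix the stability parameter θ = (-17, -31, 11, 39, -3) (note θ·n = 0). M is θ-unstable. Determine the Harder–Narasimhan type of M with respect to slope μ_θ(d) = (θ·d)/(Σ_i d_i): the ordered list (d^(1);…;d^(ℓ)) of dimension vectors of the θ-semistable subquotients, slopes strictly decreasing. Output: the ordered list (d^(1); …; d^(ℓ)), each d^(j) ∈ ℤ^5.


Via rank(M_{q-1}∘⋯∘M_p): M ≅ I[1,5], I[2,2], I[2,3]^2, I[4,5]^2.
μ_θ-semistable layers: μ^(1)=18; μ^(2)=11; μ^(3)=-24; μ^(4)=-31

((0, 0, 0, 3, 3); (0, 0, 3, 0, 0); (1, 1, 0, 0, 0); (0, 3, 0, 0, 0))


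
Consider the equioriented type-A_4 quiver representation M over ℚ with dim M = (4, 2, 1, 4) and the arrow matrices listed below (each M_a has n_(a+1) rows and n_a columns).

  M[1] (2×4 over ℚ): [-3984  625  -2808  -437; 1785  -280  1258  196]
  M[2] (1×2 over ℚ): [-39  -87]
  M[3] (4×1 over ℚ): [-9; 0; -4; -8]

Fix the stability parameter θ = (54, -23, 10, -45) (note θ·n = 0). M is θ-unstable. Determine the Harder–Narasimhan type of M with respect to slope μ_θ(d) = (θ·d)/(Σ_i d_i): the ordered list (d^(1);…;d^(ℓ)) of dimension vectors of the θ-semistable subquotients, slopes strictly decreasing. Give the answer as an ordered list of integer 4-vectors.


Barcode: M ≅ I[1,1]^2, I[1,2], I[1,4], I[4,4]^3. HN layers by μ_θ (4 steps, strictly decreasing):
  μ^(1)=54; μ^(2)=31/2; μ^(3)=-1; μ^(4)=-45

((2, 0, 0, 0); (1, 1, 0, 0); (1, 1, 1, 1); (0, 0, 0, 3))


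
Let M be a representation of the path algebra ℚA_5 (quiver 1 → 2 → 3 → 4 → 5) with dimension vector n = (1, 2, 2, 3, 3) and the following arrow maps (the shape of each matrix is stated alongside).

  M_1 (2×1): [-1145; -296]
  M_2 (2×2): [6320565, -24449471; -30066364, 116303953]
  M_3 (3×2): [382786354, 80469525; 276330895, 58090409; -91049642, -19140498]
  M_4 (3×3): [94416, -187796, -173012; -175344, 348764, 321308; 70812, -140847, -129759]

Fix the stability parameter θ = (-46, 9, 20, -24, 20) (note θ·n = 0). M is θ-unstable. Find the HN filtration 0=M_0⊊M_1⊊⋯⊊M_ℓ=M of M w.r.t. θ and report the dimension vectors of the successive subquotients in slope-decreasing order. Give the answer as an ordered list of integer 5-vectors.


Barcode: M ≅ I[1,5], I[2,4], I[4,4], I[5,5]^2. HN layers by μ_θ (4 steps, strictly decreasing):
  μ^(1)=20; μ^(2)=5/3; μ^(3)=-24; μ^(4)=-46

((0, 0, 0, 0, 3); (0, 2, 2, 2, 0); (0, 0, 0, 1, 0); (1, 0, 0, 0, 0))


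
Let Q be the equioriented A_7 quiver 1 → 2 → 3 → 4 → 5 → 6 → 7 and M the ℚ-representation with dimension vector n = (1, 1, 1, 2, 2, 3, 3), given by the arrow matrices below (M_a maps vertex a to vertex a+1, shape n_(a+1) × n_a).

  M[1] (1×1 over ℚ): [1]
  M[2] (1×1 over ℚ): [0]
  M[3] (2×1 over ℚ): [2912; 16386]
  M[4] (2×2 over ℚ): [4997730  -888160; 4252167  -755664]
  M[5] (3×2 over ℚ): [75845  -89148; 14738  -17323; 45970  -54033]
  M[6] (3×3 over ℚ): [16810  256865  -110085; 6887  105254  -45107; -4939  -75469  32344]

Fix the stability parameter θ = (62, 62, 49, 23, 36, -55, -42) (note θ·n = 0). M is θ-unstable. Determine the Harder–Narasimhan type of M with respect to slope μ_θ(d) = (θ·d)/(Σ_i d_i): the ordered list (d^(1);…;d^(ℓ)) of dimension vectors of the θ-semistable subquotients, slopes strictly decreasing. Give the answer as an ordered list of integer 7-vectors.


Barcode: M ≅ I[1,2], I[3,4], I[4,7], I[5,6], I[6,7], I[7,7]. HN layers by μ_θ (5 steps, strictly decreasing):
  μ^(1)=62; μ^(2)=36; μ^(3)=-19/2; μ^(4)=-42; μ^(5)=-55

((1, 1, 0, 0, 0, 0, 0); (0, 0, 1, 1, 0, 0, 0); (0, 0, 0, 1, 2, 2, 1); (0, 0, 0, 0, 0, 0, 2); (0, 0, 0, 0, 0, 1, 0))


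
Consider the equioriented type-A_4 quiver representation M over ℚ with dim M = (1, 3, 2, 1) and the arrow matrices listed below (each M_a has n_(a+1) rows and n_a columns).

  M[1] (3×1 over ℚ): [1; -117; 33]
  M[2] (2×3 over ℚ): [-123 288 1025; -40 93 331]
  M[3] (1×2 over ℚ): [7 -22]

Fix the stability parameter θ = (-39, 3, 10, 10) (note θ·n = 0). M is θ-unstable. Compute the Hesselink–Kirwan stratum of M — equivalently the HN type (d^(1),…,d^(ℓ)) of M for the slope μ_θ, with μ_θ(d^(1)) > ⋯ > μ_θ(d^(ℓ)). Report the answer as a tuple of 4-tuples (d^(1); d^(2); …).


Interval decomposition of M: I[1,4], I[2,2], I[2,3].
HN type (ℓ=3): μ^(1)=10; μ^(2)=3; μ^(3)=-39

((0, 0, 2, 1); (0, 3, 0, 0); (1, 0, 0, 0))


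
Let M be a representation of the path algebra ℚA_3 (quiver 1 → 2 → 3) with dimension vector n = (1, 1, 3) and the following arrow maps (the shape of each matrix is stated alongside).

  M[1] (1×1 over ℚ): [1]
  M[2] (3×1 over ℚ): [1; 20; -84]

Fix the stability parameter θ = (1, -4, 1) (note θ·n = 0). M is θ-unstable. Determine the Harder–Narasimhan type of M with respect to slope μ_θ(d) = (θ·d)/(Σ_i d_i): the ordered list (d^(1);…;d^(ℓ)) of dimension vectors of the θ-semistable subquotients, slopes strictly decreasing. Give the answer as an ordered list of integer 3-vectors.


Interval decomposition of M: I[1,3], I[3,3]^2.
HN type (ℓ=2): μ^(1)=1; μ^(2)=-3/2

((0, 0, 3); (1, 1, 0))


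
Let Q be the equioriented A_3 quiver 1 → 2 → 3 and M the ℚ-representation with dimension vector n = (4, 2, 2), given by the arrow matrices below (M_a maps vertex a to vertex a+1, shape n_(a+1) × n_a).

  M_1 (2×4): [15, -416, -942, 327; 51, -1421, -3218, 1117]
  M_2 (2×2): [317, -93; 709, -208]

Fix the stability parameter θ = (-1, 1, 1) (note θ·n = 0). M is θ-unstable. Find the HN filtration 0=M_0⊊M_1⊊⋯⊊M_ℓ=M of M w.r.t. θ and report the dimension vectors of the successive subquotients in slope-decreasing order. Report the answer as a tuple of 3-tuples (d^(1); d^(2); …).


Interval decomposition of M: I[1,1]^2, I[1,3]^2.
HN type (ℓ=2): μ^(1)=1; μ^(2)=-1

((0, 2, 2); (4, 0, 0))


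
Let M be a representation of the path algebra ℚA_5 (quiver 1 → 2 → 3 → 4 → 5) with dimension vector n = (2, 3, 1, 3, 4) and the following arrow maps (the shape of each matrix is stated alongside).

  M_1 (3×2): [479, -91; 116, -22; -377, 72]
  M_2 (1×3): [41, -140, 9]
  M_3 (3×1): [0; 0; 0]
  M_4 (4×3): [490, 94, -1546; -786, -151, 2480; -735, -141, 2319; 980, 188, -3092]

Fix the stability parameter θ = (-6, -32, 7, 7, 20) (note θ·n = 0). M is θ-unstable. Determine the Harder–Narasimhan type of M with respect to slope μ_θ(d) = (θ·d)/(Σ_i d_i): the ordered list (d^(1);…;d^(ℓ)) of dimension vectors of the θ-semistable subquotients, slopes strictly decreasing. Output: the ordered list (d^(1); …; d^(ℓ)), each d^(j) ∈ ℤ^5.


Barcode: M ≅ I[1,2], I[1,3], I[2,2], I[4,4], I[4,5]^2, I[5,5]^2. HN layers by μ_θ (4 steps, strictly decreasing):
  μ^(1)=20; μ^(2)=7; μ^(3)=-19; μ^(4)=-32

((0, 0, 0, 0, 4); (0, 0, 1, 3, 0); (2, 2, 0, 0, 0); (0, 1, 0, 0, 0))


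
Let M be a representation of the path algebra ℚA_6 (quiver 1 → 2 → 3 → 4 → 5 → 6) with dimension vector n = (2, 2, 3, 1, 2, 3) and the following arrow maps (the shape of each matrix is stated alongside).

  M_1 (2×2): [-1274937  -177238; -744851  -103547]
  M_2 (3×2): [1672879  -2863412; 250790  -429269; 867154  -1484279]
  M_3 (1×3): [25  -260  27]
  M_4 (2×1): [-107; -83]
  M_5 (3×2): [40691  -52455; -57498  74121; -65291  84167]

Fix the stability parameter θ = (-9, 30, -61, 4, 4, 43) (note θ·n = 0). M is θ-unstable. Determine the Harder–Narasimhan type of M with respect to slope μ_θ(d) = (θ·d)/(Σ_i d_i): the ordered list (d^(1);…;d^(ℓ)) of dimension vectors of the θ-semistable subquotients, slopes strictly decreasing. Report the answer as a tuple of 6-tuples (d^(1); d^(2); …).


Interval decomposition of M: I[1,3], I[1,6], I[3,3], I[5,6], I[6,6].
HN type (ℓ=4): μ^(1)=43; μ^(2)=4; μ^(3)=-40/3; μ^(4)=-61

((0, 0, 0, 0, 0, 3); (0, 0, 0, 1, 2, 0); (2, 2, 2, 0, 0, 0); (0, 0, 1, 0, 0, 0))


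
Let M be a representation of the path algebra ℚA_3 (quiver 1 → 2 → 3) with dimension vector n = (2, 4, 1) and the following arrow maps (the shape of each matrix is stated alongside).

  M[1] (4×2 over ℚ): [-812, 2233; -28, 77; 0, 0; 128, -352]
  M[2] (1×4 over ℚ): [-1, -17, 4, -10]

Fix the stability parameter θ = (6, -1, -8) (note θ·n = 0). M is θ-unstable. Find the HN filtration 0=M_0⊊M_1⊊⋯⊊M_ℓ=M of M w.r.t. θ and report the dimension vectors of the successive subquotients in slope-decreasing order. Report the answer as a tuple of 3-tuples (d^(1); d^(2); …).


Via rank(M_{q-1}∘⋯∘M_p): M ≅ I[1,1], I[1,3], I[2,2]^3.
μ_θ-semistable layers: μ^(1)=6; μ^(2)=-1

((1, 0, 0); (1, 4, 1))
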